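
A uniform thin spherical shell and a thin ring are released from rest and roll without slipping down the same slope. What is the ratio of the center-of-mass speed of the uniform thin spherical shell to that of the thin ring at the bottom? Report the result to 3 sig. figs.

v_ratio ≈ 1.10

Each satisfies Mgh = ½(1+k)Mv² with k = I/(MR²), so v ∝ 1/√(1+k).
For the uniform thin spherical shell k = 2/3; for the thin ring k = 1.
v₁/v₂ = √((1+k₂)/(1+k₁)) = √(2/1.667) ≈ 1.10.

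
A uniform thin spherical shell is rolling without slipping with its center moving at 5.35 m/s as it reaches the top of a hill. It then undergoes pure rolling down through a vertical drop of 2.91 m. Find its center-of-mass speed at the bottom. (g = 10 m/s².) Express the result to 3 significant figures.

With I = (2/3)MR², the ratio k = I/(MR²) is 2/3.
The rolling condition ω = v/R makes the rotational term ½I(v/R)² = ½kMv², so KE_total = ½(1+k)Mv² = (5/6)Mv².
Conserving energy between top and bottom: (5/6)Mv² = (5/6)Mv₀² + Mgh, hence v² = v₀² + 2gh/(1+k).
v = √(5.35² + 2×10×2.91/1.667) = √63.54 ≈ 7.97 m/s.

v ≈ 7.97 m/s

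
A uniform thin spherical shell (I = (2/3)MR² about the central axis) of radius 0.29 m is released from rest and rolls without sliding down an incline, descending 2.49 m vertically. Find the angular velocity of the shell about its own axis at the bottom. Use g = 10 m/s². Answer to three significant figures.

ω ≈ 18.8 rad/s

For this body I = (2/3)MR², i.e. k = I/(MR²) = 2/3.
Since it rolls without slipping, ω = v/R and KE = ½Mv² + ½Iω² = ½(1+k)Mv² = (5/6)Mv².
Energy conservation Mgh = ½(1+k)Mv² gives v = √(2gh/(1+k)) = √(2 × 10 × 2.49 / 1.667) = 5.466 m/s.
The angular speed follows from ω = v/R = 5.466/0.29 ≈ 18.8 rad/s.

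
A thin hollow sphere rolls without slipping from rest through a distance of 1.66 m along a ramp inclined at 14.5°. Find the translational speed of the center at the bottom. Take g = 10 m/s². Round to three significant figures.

With I = (2/3)MR², the ratio k = I/(MR²) is 2/3.
Rolling without slipping gives ω = v/R, so the total kinetic energy is ½Mv² + ½Iω² = ½(1+k)Mv² = (5/6)Mv².
The vertical drop is h = L sinθ = 1.66 × sin14.5° = 0.4156 m.
Energy conservation: Mgh = (5/6)Mv², so v = √(2gh/(1+k)) = √(2 × 10 × 0.4156 / 1.667) ≈ 2.23 m/s.

v ≈ 2.23 m/s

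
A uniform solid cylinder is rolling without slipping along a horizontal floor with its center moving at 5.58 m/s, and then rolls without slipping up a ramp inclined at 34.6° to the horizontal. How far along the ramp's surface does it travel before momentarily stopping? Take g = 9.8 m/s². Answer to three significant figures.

d ≈ 4.20 m

Here I = (1/2)MR², so the shape factor k = I/(MR²) = 0.5.
Pure rolling means v = ωR; then KE = ½Mv² + ½I(v/R)² = ½(1+k)Mv² = (3/4)Mv².
Setting this equal to Mgh gives the vertical rise h = (1+k)v₀²/(2g) = 1.5×5.58²/(2×9.8) = 2.383 m.
The distance along the slope is d = h/sinθ = 2.383/sin34.6° ≈ 4.20 m.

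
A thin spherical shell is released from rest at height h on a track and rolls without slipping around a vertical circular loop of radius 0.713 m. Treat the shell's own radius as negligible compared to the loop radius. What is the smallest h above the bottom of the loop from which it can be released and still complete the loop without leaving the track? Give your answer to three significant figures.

h_min ≈ 2.02 m

With I = (2/3)MR², the ratio k = I/(MR²) is 2/3.
At the top of the loop, the minimum-contact condition is Mg = Mv_top²/r, so v_top² = gr.
With ω = v/R, the kinetic energy at speed v is ½(1+k)Mv² = (5/6)Mv².
Energy conservation from release (height h) to the top (height 2r): Mgh = Mg(2r) + (5/6)M·gr.
Thus h_min = 2r + (1+k)r/2 = r(2 + 1.667/2) = 0.713 × 2.833 ≈ 2.02 m.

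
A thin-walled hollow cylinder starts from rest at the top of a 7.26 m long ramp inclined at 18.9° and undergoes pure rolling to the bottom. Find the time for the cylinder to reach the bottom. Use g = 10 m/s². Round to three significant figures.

t ≈ 2.99 s

With I = MR², the ratio k = I/(MR²) is 1.
Newton's second law down the slope: Mg sinθ − f = Ma. The torque equation fR = Iα (with α = a/R) gives f = kMa.
Hence a = g sinθ/(1+k) = 10×sin18.9°/2 = 1.62 m/s².
Starting from rest, L = ½at², so t = √(2L/a) = √(2×7.26/1.62) ≈ 2.99 s.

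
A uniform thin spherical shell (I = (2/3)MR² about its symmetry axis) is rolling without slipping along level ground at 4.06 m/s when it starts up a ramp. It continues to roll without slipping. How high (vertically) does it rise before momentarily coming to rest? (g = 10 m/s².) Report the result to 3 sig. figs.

Here I = (2/3)MR², so the shape factor k = I/(MR²) = 2/3.
Pure rolling means v = ωR; then KE = ½Mv² + ½I(v/R)² = ½(1+k)Mv² = (5/6)Mv².
At the top the kinetic energy is zero, so (5/6)Mv₀² = Mgh.
Thus h = (1+k)v₀²/(2g) = 1.667 × 4.06² / (2 × 10) ≈ 1.37 m.

h ≈ 1.37 m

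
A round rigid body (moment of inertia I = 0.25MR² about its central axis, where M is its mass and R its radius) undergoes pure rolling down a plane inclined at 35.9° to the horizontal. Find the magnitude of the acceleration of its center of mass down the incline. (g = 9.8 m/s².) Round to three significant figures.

For this body I = 0.25MR², i.e. k = I/(MR²) = 0.25.
Along the incline Mg sinθ − f = Ma, and torque about the center fR = Iα = kMR²(a/R) gives f = kMa.
Eliminating f: Mg sinθ = (1+k)Ma, so a = g sinθ/(1+k) = 9.8 × sin35.9° / 1.25 ≈ 4.60 m/s².

a ≈ 4.60 m/s²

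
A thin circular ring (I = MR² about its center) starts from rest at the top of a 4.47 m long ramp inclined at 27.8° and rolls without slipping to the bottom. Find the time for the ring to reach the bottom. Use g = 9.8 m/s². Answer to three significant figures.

t ≈ 1.98 s

Here I = MR², so the shape factor k = I/(MR²) = 1.
Along the incline Mg sinθ − f = Ma, and torque about the center fR = Iα = kMR²(a/R) gives f = kMa.
Hence a = g sinθ/(1+k) = 9.8×sin27.8°/2 = 2.285 m/s².
With constant a from rest, t = √(2L/a) = √(2·4.47/2.285) ≈ 1.98 s.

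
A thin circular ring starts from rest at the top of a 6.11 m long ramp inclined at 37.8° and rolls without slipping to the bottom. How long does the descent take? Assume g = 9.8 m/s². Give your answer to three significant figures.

For this body I = MR², i.e. k = I/(MR²) = 1.
Newton's second law down the slope: Mg sinθ − f = Ma. The torque equation fR = Iα (with α = a/R) gives f = kMa.
Hence a = g sinθ/(1+k) = 9.8×sin37.8°/2 = 3.003 m/s².
With constant a from rest, t = √(2L/a) = √(2·6.11/3.003) ≈ 2.02 s.

t ≈ 2.02 s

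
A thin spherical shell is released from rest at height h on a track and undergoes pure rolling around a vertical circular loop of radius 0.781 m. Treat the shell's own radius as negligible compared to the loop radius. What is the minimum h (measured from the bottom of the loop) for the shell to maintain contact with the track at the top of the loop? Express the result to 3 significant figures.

h_min ≈ 2.21 m

For this body I = (2/3)MR², i.e. k = I/(MR²) = 2/3.
At the top, contact is just lost when gravity alone supplies the centripetal force: Mg = Mv_top²/r, i.e. v_top² = gr.
With ω = v/R, the kinetic energy at speed v is ½(1+k)Mv² = (5/6)Mv².
Energy conservation from release (height h) to the top (height 2r): Mgh = Mg(2r) + (5/6)M·gr.
Thus h_min = 2r + (1+k)r/2 = r(2 + 1.667/2) = 0.781 × 2.833 ≈ 2.21 m.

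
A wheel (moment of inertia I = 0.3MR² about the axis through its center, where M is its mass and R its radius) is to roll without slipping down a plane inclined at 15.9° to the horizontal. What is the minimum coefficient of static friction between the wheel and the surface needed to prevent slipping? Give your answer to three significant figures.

μ_min ≈ 0.0657

Here I = 0.3MR², so the shape factor k = I/(MR²) = 0.3.
Along the incline Mg sinθ − f = Ma, and torque about the center fR = Iα = kMR²(a/R) gives f = kMa.
These give a = g sinθ/(1+k) and the required friction f = kMg sinθ/(1+k).
With N = Mg cosθ, the no-slip condition f ≤ μN gives μ_min = f/N = k tanθ/(1+k).
μ_min = 0.3 × tan15.9° / 1.3 ≈ 0.0657.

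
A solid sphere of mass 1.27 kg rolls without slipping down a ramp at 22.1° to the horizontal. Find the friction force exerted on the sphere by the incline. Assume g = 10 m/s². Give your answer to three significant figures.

For this body I = (2/5)MR², i.e. k = I/(MR²) = 0.4.
Along the incline Mg sinθ − f = Ma, and torque about the center fR = Iα = kMR²(a/R) gives f = kMa.
Combining, a = g sinθ/(1+k) and f = kMa = kMg sinθ/(1+k).
f = 0.4 × 1.27 × 10 × sin22.1° / 1.4 ≈ 1.37 N.

f ≈ 1.37 N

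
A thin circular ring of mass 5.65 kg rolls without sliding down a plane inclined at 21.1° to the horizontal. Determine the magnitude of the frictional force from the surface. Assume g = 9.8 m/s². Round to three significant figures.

For this body I = MR², i.e. k = I/(MR²) = 1.
Along the incline Mg sinθ − f = Ma, and torque about the center fR = Iα = kMR²(a/R) gives f = kMa.
Combining, a = g sinθ/(1+k) and f = kMa = kMg sinθ/(1+k).
f = 1 × 5.65 × 9.8 × sin21.1° / 2 ≈ 9.97 N.

f ≈ 9.97 N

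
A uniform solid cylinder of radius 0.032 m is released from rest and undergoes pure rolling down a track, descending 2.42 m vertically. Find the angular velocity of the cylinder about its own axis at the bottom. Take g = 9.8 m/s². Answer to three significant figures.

ω ≈ 176 rad/s

Here I = (1/2)MR², so the shape factor k = I/(MR²) = 0.5.
Rolling without slipping gives ω = v/R, so the total kinetic energy is ½Mv² + ½Iω² = ½(1+k)Mv² = (3/4)Mv².
Energy conservation Mgh = ½(1+k)Mv² gives v = √(2gh/(1+k)) = √(2 × 9.8 × 2.42 / 1.5) = 5.623 m/s.
The angular speed follows from ω = v/R = 5.623/0.032 ≈ 176 rad/s.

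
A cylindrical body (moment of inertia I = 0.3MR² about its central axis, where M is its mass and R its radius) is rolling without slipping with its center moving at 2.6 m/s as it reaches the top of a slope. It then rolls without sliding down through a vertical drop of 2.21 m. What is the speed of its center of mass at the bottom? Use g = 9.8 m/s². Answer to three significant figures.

For this body I = 0.3MR², i.e. k = I/(MR²) = 0.3.
Pure rolling means v = ωR; then KE = ½Mv² + ½I(v/R)² = ½(1+k)Mv² = (13/20)Mv².
Energy conservation: (13/20)Mv₀² + Mgh = (13/20)Mv², so v² = v₀² + 2gh/(1+k).
v = √(2.6² + 2×9.8×2.21/1.3) = √40.08 ≈ 6.33 m/s.

v ≈ 6.33 m/s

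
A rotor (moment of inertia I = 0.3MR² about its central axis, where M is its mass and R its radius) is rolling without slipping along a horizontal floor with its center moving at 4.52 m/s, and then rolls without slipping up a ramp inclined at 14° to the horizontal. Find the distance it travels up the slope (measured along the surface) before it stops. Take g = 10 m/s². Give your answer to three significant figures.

Here I = 0.3MR², so the shape factor k = I/(MR²) = 0.3.
Since it rolls without slipping, ω = v/R and KE = ½Mv² + ½Iω² = ½(1+k)Mv² = (13/20)Mv².
Setting this equal to Mgh gives the vertical rise h = (1+k)v₀²/(2g) = 1.3×4.52²/(2×10) = 1.328 m.
Along the incline, d = h/sinθ = 1.328/sin14° ≈ 5.49 m.

d ≈ 5.49 m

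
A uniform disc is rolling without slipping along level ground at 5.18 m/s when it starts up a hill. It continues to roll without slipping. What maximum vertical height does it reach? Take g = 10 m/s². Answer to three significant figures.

h ≈ 2.01 m

The moment of inertia is (1/2)MR², giving k ≡ I/(MR²) = 0.5.
Rolling without slipping gives ω = v/R, so the total kinetic energy is ½Mv² + ½Iω² = ½(1+k)Mv² = (3/4)Mv².
At the top the kinetic energy is zero, so (3/4)Mv₀² = Mgh.
Thus h = (1+k)v₀²/(2g) = 1.5 × 5.18² / (2 × 10) ≈ 2.01 m.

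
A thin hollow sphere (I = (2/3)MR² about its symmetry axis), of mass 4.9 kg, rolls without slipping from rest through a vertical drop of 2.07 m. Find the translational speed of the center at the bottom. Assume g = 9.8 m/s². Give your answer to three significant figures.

With I = (2/3)MR², the ratio k = I/(MR²) is 2/3.
Since it rolls without slipping, ω = v/R and KE = ½Mv² + ½Iω² = ½(1+k)Mv² = (5/6)Mv².
Energy conservation: Mgh = (5/6)Mv², so v = √(2gh/(1+k)) = √(2 × 9.8 × 2.07 / 1.667) ≈ 4.93 m/s.

v ≈ 4.93 m/s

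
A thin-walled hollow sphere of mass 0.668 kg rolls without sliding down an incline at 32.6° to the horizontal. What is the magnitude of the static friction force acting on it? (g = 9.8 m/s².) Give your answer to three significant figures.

With I = (2/3)MR², the ratio k = I/(MR²) is 2/3.
Along the incline Mg sinθ − f = Ma, and torque about the center fR = Iα = kMR²(a/R) gives f = kMa.
Combining, a = g sinθ/(1+k) and f = kMa = kMg sinθ/(1+k).
f = (2/3) × 0.668 × 9.8 × sin32.6° / 1.667 ≈ 1.41 N.

f ≈ 1.41 N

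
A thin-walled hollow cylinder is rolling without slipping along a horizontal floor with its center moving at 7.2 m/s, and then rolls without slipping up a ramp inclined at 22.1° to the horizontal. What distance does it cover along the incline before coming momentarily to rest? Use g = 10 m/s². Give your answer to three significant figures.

The moment of inertia is MR², giving k ≡ I/(MR²) = 1.
The rolling condition ω = v/R makes the rotational term ½I(v/R)² = ½kMv², so KE_total = ½(1+k)Mv² = Mv².
Setting this equal to Mgh gives the vertical rise h = (1+k)v₀²/(2g) = 2×7.2²/(2×10) = 5.184 m.
The distance along the slope is d = h/sinθ = 5.184/sin22.1° ≈ 13.8 m.

d ≈ 13.8 m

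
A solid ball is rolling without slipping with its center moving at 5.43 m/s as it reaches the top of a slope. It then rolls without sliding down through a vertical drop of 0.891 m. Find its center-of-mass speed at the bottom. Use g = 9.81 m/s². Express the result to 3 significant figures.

The moment of inertia is (2/5)MR², giving k ≡ I/(MR²) = 0.4.
The rolling condition ω = v/R makes the rotational term ½I(v/R)² = ½kMv², so KE_total = ½(1+k)Mv² = (7/10)Mv².
Conserving energy between top and bottom: (7/10)Mv² = (7/10)Mv₀² + Mgh, hence v² = v₀² + 2gh/(1+k).
v = √(5.43² + 2×9.81×0.891/1.4) = √41.97 ≈ 6.48 m/s.

v ≈ 6.48 m/s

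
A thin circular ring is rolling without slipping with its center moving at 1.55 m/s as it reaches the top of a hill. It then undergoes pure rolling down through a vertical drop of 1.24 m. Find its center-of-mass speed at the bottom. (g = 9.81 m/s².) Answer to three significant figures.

The moment of inertia is MR², giving k ≡ I/(MR²) = 1.
The rolling condition ω = v/R makes the rotational term ½I(v/R)² = ½kMv², so KE_total = ½(1+k)Mv² = Mv².
Conserving energy between top and bottom: Mv² = Mv₀² + Mgh, hence v² = v₀² + 2gh/(1+k).
v = √(1.55² + 2×9.81×1.24/2) = √14.57 ≈ 3.82 m/s.

v ≈ 3.82 m/s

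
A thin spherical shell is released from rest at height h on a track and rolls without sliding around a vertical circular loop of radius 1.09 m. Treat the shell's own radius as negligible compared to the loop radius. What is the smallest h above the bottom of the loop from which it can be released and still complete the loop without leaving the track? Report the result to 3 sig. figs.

Here I = (2/3)MR², so the shape factor k = I/(MR²) = 2/3.
At the top, contact is just lost when gravity alone supplies the centripetal force: Mg = Mv_top²/r, i.e. v_top² = gr.
With ω = v/R, the kinetic energy at speed v is ½(1+k)Mv² = (5/6)Mv².
Energy conservation from release (height h) to the top (height 2r): Mgh = Mg(2r) + (5/6)M·gr.
Thus h_min = 2r + (1+k)r/2 = r(2 + 1.667/2) = 1.09 × 2.833 ≈ 3.09 m.

h_min ≈ 3.09 m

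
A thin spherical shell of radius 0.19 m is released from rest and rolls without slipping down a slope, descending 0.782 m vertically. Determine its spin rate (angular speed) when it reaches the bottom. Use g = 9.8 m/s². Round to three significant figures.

ω ≈ 16.0 rad/s

With I = (2/3)MR², the ratio k = I/(MR²) is 2/3.
Pure rolling means v = ωR; then KE = ½Mv² + ½I(v/R)² = ½(1+k)Mv² = (5/6)Mv².
Energy conservation Mgh = ½(1+k)Mv² gives v = √(2gh/(1+k)) = √(2 × 9.8 × 0.782 / 1.667) = 3.033 m/s.
The angular speed follows from ω = v/R = 3.033/0.19 ≈ 16.0 rad/s.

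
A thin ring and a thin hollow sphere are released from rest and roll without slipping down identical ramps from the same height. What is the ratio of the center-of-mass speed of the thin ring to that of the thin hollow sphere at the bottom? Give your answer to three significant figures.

Each satisfies Mgh = ½(1+k)Mv² with k = I/(MR²), so v ∝ 1/√(1+k).
For the thin ring k = 1; for the thin hollow sphere k = 2/3.
v₁/v₂ = √((1+k₂)/(1+k₁)) = √(1.667/2) ≈ 0.913.

v_ratio ≈ 0.913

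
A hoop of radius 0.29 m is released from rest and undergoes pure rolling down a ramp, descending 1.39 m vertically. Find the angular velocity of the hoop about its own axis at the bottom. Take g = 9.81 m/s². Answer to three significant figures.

With I = MR², the ratio k = I/(MR²) is 1.
Pure rolling means v = ωR; then KE = ½Mv² + ½I(v/R)² = ½(1+k)Mv² = Mv².
Energy conservation Mgh = ½(1+k)Mv² gives v = √(2gh/(1+k)) = √(2 × 9.81 × 1.39 / 2) = 3.693 m/s.
Then ω = v/R = 3.693 / 0.29 ≈ 12.7 rad/s.

ω ≈ 12.7 rad/s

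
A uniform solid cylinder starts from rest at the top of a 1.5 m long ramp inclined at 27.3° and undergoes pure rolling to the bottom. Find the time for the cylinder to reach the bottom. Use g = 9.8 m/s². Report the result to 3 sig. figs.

The moment of inertia is (1/2)MR², giving k ≡ I/(MR²) = 0.5.
Newton's second law down the slope: Mg sinθ − f = Ma. The torque equation fR = Iα (with α = a/R) gives f = kMa.
Hence a = g sinθ/(1+k) = 9.8×sin27.3°/1.5 = 2.997 m/s².
Starting from rest, L = ½at², so t = √(2L/a) = √(2×1.5/2.997) ≈ 1.00 s.

t ≈ 1.00 s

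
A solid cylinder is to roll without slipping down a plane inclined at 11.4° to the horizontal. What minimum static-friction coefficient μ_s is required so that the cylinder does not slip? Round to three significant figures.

The moment of inertia is (1/2)MR², giving k ≡ I/(MR²) = 0.5.
Translational: Mg sinθ − f = Ma. Rotational about the CM: fR = Iα = kMRa, so f = kMa.
These give a = g sinθ/(1+k) and the required friction f = kMg sinθ/(1+k).
The normal force is N = Mg cosθ, so μ_min = f/N = k tanθ/(1+k).
μ_min = 0.5 × tan11.4° / 1.5 ≈ 0.0672.

μ_min ≈ 0.0672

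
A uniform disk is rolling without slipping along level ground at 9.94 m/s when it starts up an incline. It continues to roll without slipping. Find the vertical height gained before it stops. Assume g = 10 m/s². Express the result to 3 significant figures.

Here I = (1/2)MR², so the shape factor k = I/(MR²) = 0.5.
Rolling without slipping gives ω = v/R, so the total kinetic energy is ½Mv² + ½Iω² = ½(1+k)Mv² = (3/4)Mv².
All of this converts to potential energy at the highest point: (3/4)Mv₀² = Mgh.
Thus h = (1+k)v₀²/(2g) = 1.5 × 9.94² / (2 × 10) ≈ 7.41 m.

h ≈ 7.41 m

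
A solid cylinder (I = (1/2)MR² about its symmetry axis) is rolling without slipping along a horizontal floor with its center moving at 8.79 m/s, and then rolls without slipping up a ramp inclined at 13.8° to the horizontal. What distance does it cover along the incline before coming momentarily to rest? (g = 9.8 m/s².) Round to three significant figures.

Here I = (1/2)MR², so the shape factor k = I/(MR²) = 0.5.
The rolling condition ω = v/R makes the rotational term ½I(v/R)² = ½kMv², so KE_total = ½(1+k)Mv² = (3/4)Mv².
Setting this equal to Mgh gives the vertical rise h = (1+k)v₀²/(2g) = 1.5×8.79²/(2×9.8) = 5.913 m.
The distance along the slope is d = h/sinθ = 5.913/sin13.8° ≈ 24.8 m.

d ≈ 24.8 m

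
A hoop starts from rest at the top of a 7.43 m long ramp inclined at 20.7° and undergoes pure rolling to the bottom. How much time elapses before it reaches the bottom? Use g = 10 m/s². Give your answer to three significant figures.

For this body I = MR², i.e. k = I/(MR²) = 1.
Translational: Mg sinθ − f = Ma. Rotational about the CM: fR = Iα = kMRa, so f = kMa.
Hence a = g sinθ/(1+k) = 10×sin20.7°/2 = 1.767 m/s².
Starting from rest, L = ½at², so t = √(2L/a) = √(2×7.43/1.767) ≈ 2.90 s.

t ≈ 2.90 s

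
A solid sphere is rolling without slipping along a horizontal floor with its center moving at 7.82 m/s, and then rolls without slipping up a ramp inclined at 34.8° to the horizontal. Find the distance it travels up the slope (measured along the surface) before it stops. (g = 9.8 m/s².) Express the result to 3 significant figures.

Here I = (2/5)MR², so the shape factor k = I/(MR²) = 0.4.
Rolling without slipping gives ω = v/R, so the total kinetic energy is ½Mv² + ½Iω² = ½(1+k)Mv² = (7/10)Mv².
Setting this equal to Mgh gives the vertical rise h = (1+k)v₀²/(2g) = 1.4×7.82²/(2×9.8) = 4.368 m.
The distance along the slope is d = h/sinθ = 4.368/sin34.8° ≈ 7.65 m.

d ≈ 7.65 m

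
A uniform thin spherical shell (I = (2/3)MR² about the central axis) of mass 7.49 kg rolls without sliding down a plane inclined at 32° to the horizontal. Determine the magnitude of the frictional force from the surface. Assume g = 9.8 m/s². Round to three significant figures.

Here I = (2/3)MR², so the shape factor k = I/(MR²) = 2/3.
Translational: Mg sinθ − f = Ma. Rotational about the CM: fR = Iα = kMRa, so f = kMa.
Combining, a = g sinθ/(1+k) and f = kMa = kMg sinθ/(1+k).
f = (2/3) × 7.49 × 9.8 × sin32° / 1.667 ≈ 15.6 N.

f ≈ 15.6 N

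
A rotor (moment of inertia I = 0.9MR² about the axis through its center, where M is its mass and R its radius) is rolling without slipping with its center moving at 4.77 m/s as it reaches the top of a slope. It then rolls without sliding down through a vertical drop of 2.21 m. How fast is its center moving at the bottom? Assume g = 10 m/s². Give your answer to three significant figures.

v ≈ 6.78 m/s

With I = 0.9MR², the ratio k = I/(MR²) is 0.9.
Since it rolls without slipping, ω = v/R and KE = ½Mv² + ½Iω² = ½(1+k)Mv² = (19/20)Mv².
Energy conservation: (19/20)Mv₀² + Mgh = (19/20)Mv², so v² = v₀² + 2gh/(1+k).
v = √(4.77² + 2×10×2.21/1.9) = √46.02 ≈ 6.78 m/s.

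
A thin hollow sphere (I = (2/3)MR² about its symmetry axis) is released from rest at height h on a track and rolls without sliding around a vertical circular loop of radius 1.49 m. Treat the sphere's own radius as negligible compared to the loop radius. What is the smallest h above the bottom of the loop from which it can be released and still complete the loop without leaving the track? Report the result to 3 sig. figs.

h_min ≈ 4.22 m

Here I = (2/3)MR², so the shape factor k = I/(MR²) = 2/3.
At the top of the loop, the minimum-contact condition is Mg = Mv_top²/r, so v_top² = gr.
With ω = v/R, the kinetic energy at speed v is ½(1+k)Mv² = (5/6)Mv².
Energy conservation from release (height h) to the top (height 2r): Mgh = Mg(2r) + (5/6)M·gr.
Thus h_min = 2r + (1+k)r/2 = r(2 + 1.667/2) = 1.49 × 2.833 ≈ 4.22 m.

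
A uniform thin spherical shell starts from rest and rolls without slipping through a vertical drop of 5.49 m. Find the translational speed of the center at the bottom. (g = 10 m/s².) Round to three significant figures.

v ≈ 8.12 m/s

With I = (2/3)MR², the ratio k = I/(MR²) is 2/3.
Pure rolling means v = ωR; then KE = ½Mv² + ½I(v/R)² = ½(1+k)Mv² = (5/6)Mv².
Setting Mgh = (5/6)Mv² gives v = √(2gh/(1+k)) = √(2·10·5.49/1.667) ≈ 8.12 m/s.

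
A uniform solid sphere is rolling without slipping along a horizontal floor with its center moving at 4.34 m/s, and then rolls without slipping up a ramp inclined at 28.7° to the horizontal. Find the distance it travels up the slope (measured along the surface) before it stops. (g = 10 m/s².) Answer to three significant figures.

d ≈ 2.75 m

Here I = (2/5)MR², so the shape factor k = I/(MR²) = 0.4.
Pure rolling means v = ωR; then KE = ½Mv² + ½I(v/R)² = ½(1+k)Mv² = (7/10)Mv².
Setting this equal to Mgh gives the vertical rise h = (1+k)v₀²/(2g) = 1.4×4.34²/(2×10) = 1.318 m.
Along the incline, d = h/sinθ = 1.318/sin28.7° ≈ 2.75 m.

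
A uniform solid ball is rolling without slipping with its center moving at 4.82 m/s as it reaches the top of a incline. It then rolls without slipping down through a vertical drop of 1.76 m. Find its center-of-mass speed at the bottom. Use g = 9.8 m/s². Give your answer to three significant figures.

For this body I = (2/5)MR², i.e. k = I/(MR²) = 0.4.
Since it rolls without slipping, ω = v/R and KE = ½Mv² + ½Iω² = ½(1+k)Mv² = (7/10)Mv².
Conserving energy between top and bottom: (7/10)Mv² = (7/10)Mv₀² + Mgh, hence v² = v₀² + 2gh/(1+k).
v = √(4.82² + 2×9.8×1.76/1.4) = √47.87 ≈ 6.92 m/s.

v ≈ 6.92 m/s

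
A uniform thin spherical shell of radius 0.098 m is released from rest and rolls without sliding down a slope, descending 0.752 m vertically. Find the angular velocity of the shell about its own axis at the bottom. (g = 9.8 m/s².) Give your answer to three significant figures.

With I = (2/3)MR², the ratio k = I/(MR²) is 2/3.
Since it rolls without slipping, ω = v/R and KE = ½Mv² + ½Iω² = ½(1+k)Mv² = (5/6)Mv².
Energy conservation Mgh = ½(1+k)Mv² gives v = √(2gh/(1+k)) = √(2 × 9.8 × 0.752 / 1.667) = 2.974 m/s.
The angular speed follows from ω = v/R = 2.974/0.098 ≈ 30.3 rad/s.

ω ≈ 30.3 rad/s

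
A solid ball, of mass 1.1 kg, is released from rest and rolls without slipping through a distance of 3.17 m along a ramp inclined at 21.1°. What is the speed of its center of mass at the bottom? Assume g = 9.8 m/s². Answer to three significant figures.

v ≈ 4.00 m/s

Here I = (2/5)MR², so the shape factor k = I/(MR²) = 0.4.
Pure rolling means v = ωR; then KE = ½Mv² + ½I(v/R)² = ½(1+k)Mv² = (7/10)Mv².
The vertical drop is h = L sinθ = 3.17 × sin21.1° = 1.141 m.
Energy conservation: Mgh = (7/10)Mv², so v = √(2gh/(1+k)) = √(2 × 9.8 × 1.141 / 1.4) ≈ 4.00 m/s.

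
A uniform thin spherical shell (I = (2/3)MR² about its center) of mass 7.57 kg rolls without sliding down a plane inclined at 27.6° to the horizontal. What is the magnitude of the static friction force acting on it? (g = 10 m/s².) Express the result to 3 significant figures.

f ≈ 14.0 N

The moment of inertia is (2/3)MR², giving k ≡ I/(MR²) = 2/3.
Along the incline Mg sinθ − f = Ma, and torque about the center fR = Iα = kMR²(a/R) gives f = kMa.
Combining, a = g sinθ/(1+k) and f = kMa = kMg sinθ/(1+k).
f = (2/3) × 7.57 × 10 × sin27.6° / 1.667 ≈ 14.0 N.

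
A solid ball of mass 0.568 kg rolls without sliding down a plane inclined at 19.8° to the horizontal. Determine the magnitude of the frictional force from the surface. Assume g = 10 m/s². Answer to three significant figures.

For this body I = (2/5)MR², i.e. k = I/(MR²) = 0.4.
Newton's second law down the slope: Mg sinθ − f = Ma. The torque equation fR = Iα (with α = a/R) gives f = kMa.
Combining, a = g sinθ/(1+k) and f = kMa = kMg sinθ/(1+k).
f = 0.4 × 0.568 × 10 × sin19.8° / 1.4 ≈ 0.550 N.

f ≈ 0.550 N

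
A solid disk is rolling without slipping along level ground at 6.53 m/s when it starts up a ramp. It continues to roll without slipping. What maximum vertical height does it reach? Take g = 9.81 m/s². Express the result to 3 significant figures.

Here I = (1/2)MR², so the shape factor k = I/(MR²) = 0.5.
The rolling condition ω = v/R makes the rotational term ½I(v/R)² = ½kMv², so KE_total = ½(1+k)Mv² = (3/4)Mv².
All of this converts to potential energy at the highest point: (3/4)Mv₀² = Mgh.
Thus h = (1+k)v₀²/(2g) = 1.5 × 6.53² / (2 × 9.81) ≈ 3.26 m.

h ≈ 3.26 m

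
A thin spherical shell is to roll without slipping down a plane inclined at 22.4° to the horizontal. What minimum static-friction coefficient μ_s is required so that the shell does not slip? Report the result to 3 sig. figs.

Here I = (2/3)MR², so the shape factor k = I/(MR²) = 2/3.
Newton's second law down the slope: Mg sinθ − f = Ma. The torque equation fR = Iα (with α = a/R) gives f = kMa.
These give a = g sinθ/(1+k) and the required friction f = kMg sinθ/(1+k).
With N = Mg cosθ, the no-slip condition f ≤ μN gives μ_min = f/N = k tanθ/(1+k).
μ_min = (2/3) × tan22.4° / 1.667 ≈ 0.165.

μ_min ≈ 0.165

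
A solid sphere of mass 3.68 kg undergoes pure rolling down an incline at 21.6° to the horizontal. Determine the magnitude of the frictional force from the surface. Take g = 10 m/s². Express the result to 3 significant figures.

The moment of inertia is (2/5)MR², giving k ≡ I/(MR²) = 0.4.
Newton's second law down the slope: Mg sinθ − f = Ma. The torque equation fR = Iα (with α = a/R) gives f = kMa.
Combining, a = g sinθ/(1+k) and f = kMa = kMg sinθ/(1+k).
f = 0.4 × 3.68 × 10 × sin21.6° / 1.4 ≈ 3.87 N.

f ≈ 3.87 N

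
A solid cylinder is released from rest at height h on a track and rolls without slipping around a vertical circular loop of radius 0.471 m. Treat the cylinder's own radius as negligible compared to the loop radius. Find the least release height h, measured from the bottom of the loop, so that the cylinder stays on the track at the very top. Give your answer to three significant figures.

h_min ≈ 1.30 m

Here I = (1/2)MR², so the shape factor k = I/(MR²) = 0.5.
At the top of the loop, the minimum-contact condition is Mg = Mv_top²/r, so v_top² = gr.
With ω = v/R, the kinetic energy at speed v is ½(1+k)Mv² = (3/4)Mv².
Energy conservation from release (height h) to the top (height 2r): Mgh = Mg(2r) + (3/4)M·gr.
Thus h_min = 2r + (1+k)r/2 = r(2 + 1.5/2) = 0.471 × 2.75 ≈ 1.30 m.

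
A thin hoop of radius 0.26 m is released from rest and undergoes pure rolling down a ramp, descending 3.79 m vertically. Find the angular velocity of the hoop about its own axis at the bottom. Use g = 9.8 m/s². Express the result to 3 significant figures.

ω ≈ 23.4 rad/s

The moment of inertia is MR², giving k ≡ I/(MR²) = 1.
The rolling condition ω = v/R makes the rotational term ½I(v/R)² = ½kMv², so KE_total = ½(1+k)Mv² = Mv².
Energy conservation Mgh = ½(1+k)Mv² gives v = √(2gh/(1+k)) = √(2 × 9.8 × 3.79 / 2) = 6.094 m/s.
The angular speed follows from ω = v/R = 6.094/0.26 ≈ 23.4 rad/s.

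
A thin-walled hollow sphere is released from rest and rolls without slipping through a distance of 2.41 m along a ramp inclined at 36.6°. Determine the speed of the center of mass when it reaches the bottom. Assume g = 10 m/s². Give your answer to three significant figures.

The moment of inertia is (2/3)MR², giving k ≡ I/(MR²) = 2/3.
Pure rolling means v = ωR; then KE = ½Mv² + ½I(v/R)² = ½(1+k)Mv² = (5/6)Mv².
The vertical drop is h = L sinθ = 2.41 × sin36.6° = 1.437 m.
Setting Mgh = (5/6)Mv² gives v = √(2gh/(1+k)) = √(2·10·1.437/1.667) ≈ 4.15 m/s.

v ≈ 4.15 m/s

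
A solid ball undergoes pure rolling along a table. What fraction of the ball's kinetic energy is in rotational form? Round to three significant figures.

fraction ≈ 0.286

With I = (2/5)MR², the ratio k = I/(MR²) is 0.4.
With ω = v/R, KE_trans = ½Mv² and KE_rot = ½Iω² = ½kMv², so KE_total = ½(1+k)Mv².
The rotational fraction is therefore k/(1+k) = 0.4/1.4 ≈ 0.286.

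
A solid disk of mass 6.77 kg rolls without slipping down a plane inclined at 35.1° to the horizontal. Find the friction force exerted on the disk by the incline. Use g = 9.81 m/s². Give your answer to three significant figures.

f ≈ 12.7 N

Here I = (1/2)MR², so the shape factor k = I/(MR²) = 0.5.
Translational: Mg sinθ − f = Ma. Rotational about the CM: fR = Iα = kMRa, so f = kMa.
Combining, a = g sinθ/(1+k) and f = kMa = kMg sinθ/(1+k).
f = 0.5 × 6.77 × 9.81 × sin35.1° / 1.5 ≈ 12.7 N.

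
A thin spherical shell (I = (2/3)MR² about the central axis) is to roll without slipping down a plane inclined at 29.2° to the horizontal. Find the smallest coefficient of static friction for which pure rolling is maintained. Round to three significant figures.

μ_min ≈ 0.224

With I = (2/3)MR², the ratio k = I/(MR²) is 2/3.
Newton's second law down the slope: Mg sinθ − f = Ma. The torque equation fR = Iα (with α = a/R) gives f = kMa.
These give a = g sinθ/(1+k) and the required friction f = kMg sinθ/(1+k).
With N = Mg cosθ, the no-slip condition f ≤ μN gives μ_min = f/N = k tanθ/(1+k).
μ_min = (2/3) × tan29.2° / 1.667 ≈ 0.224.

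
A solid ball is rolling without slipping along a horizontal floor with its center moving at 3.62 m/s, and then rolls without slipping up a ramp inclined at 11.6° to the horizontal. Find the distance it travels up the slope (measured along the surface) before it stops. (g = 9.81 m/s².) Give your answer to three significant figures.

With I = (2/5)MR², the ratio k = I/(MR²) is 0.4.
Rolling without slipping gives ω = v/R, so the total kinetic energy is ½Mv² + ½Iω² = ½(1+k)Mv² = (7/10)Mv².
Setting this equal to Mgh gives the vertical rise h = (1+k)v₀²/(2g) = 1.4×3.62²/(2×9.81) = 0.9351 m.
The distance along the slope is d = h/sinθ = 0.9351/sin11.6° ≈ 4.65 m.

d ≈ 4.65 m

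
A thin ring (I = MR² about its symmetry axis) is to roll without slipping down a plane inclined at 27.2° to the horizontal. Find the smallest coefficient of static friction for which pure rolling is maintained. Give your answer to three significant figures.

The moment of inertia is MR², giving k ≡ I/(MR²) = 1.
Newton's second law down the slope: Mg sinθ − f = Ma. The torque equation fR = Iα (with α = a/R) gives f = kMa.
These give a = g sinθ/(1+k) and the required friction f = kMg sinθ/(1+k).
With N = Mg cosθ, the no-slip condition f ≤ μN gives μ_min = f/N = k tanθ/(1+k).
μ_min = 1 × tan27.2° / 2 ≈ 0.257.

μ_min ≈ 0.257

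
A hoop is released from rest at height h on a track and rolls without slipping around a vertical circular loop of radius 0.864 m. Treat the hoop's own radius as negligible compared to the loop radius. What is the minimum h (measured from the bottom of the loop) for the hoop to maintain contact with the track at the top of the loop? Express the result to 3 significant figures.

Here I = MR², so the shape factor k = I/(MR²) = 1.
At the top of the loop, the minimum-contact condition is Mg = Mv_top²/r, so v_top² = gr.
With ω = v/R, the kinetic energy at speed v is ½(1+k)Mv² = Mv².
Energy conservation from release (height h) to the top (height 2r): Mgh = Mg(2r) + M·gr.
Thus h_min = 2r + (1+k)r/2 = r(2 + 2/2) = 0.864 × 3 ≈ 2.59 m.

h_min ≈ 2.59 m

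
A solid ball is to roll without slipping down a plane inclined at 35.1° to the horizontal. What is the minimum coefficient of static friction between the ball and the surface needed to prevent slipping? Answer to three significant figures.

For this body I = (2/5)MR², i.e. k = I/(MR²) = 0.4.
Newton's second law down the slope: Mg sinθ − f = Ma. The torque equation fR = Iα (with α = a/R) gives f = kMa.
These give a = g sinθ/(1+k) and the required friction f = kMg sinθ/(1+k).
The normal force is N = Mg cosθ, so μ_min = f/N = k tanθ/(1+k).
μ_min = 0.4 × tan35.1° / 1.4 ≈ 0.201.

μ_min ≈ 0.201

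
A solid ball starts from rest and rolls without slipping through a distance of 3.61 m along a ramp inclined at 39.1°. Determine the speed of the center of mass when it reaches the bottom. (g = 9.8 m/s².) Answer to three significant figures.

v ≈ 5.65 m/s

Here I = (2/5)MR², so the shape factor k = I/(MR²) = 0.4.
Rolling without slipping gives ω = v/R, so the total kinetic energy is ½Mv² + ½Iω² = ½(1+k)Mv² = (7/10)Mv².
The vertical drop is h = L sinθ = 3.61 × sin39.1° = 2.277 m.
Setting Mgh = (7/10)Mv² gives v = √(2gh/(1+k)) = √(2·9.8·2.277/1.4) ≈ 5.65 m/s.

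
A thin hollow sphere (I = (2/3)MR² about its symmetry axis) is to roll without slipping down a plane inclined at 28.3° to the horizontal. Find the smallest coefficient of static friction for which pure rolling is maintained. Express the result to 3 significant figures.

For this body I = (2/3)MR², i.e. k = I/(MR²) = 2/3.
Translational: Mg sinθ − f = Ma. Rotational about the CM: fR = Iα = kMRa, so f = kMa.
These give a = g sinθ/(1+k) and the required friction f = kMg sinθ/(1+k).
With N = Mg cosθ, the no-slip condition f ≤ μN gives μ_min = f/N = k tanθ/(1+k).
μ_min = (2/3) × tan28.3° / 1.667 ≈ 0.215.

μ_min ≈ 0.215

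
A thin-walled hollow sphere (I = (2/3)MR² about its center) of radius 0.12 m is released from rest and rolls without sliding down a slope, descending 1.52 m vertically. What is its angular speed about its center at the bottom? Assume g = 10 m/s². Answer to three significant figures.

The moment of inertia is (2/3)MR², giving k ≡ I/(MR²) = 2/3.
Since it rolls without slipping, ω = v/R and KE = ½Mv² + ½Iω² = ½(1+k)Mv² = (5/6)Mv².
Energy conservation Mgh = ½(1+k)Mv² gives v = √(2gh/(1+k)) = √(2 × 10 × 1.52 / 1.667) = 4.271 m/s.
The angular speed follows from ω = v/R = 4.271/0.12 ≈ 35.6 rad/s.

ω ≈ 35.6 rad/s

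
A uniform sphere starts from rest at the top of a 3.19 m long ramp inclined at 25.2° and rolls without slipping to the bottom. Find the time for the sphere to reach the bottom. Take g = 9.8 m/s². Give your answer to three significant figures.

Here I = (2/5)MR², so the shape factor k = I/(MR²) = 0.4.
Along the incline Mg sinθ − f = Ma, and torque about the center fR = Iα = kMR²(a/R) gives f = kMa.
Hence a = g sinθ/(1+k) = 9.8×sin25.2°/1.4 = 2.98 m/s².
Starting from rest, L = ½at², so t = √(2L/a) = √(2×3.19/2.98) ≈ 1.46 s.

t ≈ 1.46 s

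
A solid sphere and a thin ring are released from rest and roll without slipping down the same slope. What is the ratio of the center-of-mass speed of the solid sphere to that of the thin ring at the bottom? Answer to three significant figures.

Each satisfies Mgh = ½(1+k)Mv² with k = I/(MR²), so v ∝ 1/√(1+k).
For the solid sphere k = 0.4; for the thin ring k = 1.
v₁/v₂ = √((1+k₂)/(1+k₁)) = √(2/1.4) ≈ 1.20.

v_ratio ≈ 1.20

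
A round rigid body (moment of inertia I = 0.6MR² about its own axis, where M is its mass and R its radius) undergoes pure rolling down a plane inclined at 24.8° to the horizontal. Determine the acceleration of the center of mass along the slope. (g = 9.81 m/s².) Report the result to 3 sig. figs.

For this body I = 0.6MR², i.e. k = I/(MR²) = 0.6.
Newton's second law down the slope: Mg sinθ − f = Ma. The torque equation fR = Iα (with α = a/R) gives f = kMa.
Eliminating f: Mg sinθ = (1+k)Ma, so a = g sinθ/(1+k) = 9.81 × sin24.8° / 1.6 ≈ 2.57 m/s².

a ≈ 2.57 m/s²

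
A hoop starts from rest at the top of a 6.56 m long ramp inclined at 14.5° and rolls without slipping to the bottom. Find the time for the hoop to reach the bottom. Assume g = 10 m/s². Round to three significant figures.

t ≈ 3.24 s

The moment of inertia is MR², giving k ≡ I/(MR²) = 1.
Newton's second law down the slope: Mg sinθ − f = Ma. The torque equation fR = Iα (with α = a/R) gives f = kMa.
Hence a = g sinθ/(1+k) = 10×sin14.5°/2 = 1.252 m/s².
Starting from rest, L = ½at², so t = √(2L/a) = √(2×6.56/1.252) ≈ 3.24 s.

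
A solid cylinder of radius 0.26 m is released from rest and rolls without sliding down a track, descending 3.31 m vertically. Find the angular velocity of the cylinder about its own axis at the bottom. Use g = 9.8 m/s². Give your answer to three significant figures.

ω ≈ 25.3 rad/s

The moment of inertia is (1/2)MR², giving k ≡ I/(MR²) = 0.5.
Rolling without slipping gives ω = v/R, so the total kinetic energy is ½Mv² + ½Iω² = ½(1+k)Mv² = (3/4)Mv².
Energy conservation Mgh = ½(1+k)Mv² gives v = √(2gh/(1+k)) = √(2 × 9.8 × 3.31 / 1.5) = 6.577 m/s.
The angular speed follows from ω = v/R = 6.577/0.26 ≈ 25.3 rad/s.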